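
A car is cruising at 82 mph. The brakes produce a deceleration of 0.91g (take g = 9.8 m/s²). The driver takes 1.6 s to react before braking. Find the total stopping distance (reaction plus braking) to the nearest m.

Total stopping distance ≈ 134 m

82 mph × 0.44704 = 36.6573 m/s.
a = 0.91 × 9.8 = 8.918 m/s².
Reaction distance = v·t_r = 36.6573 × 1.6 = 58.652 m.
Braking distance = v²/(2a) = 36.6573² / (2 × 8.918) = 1343.758 / 17.836 = 75.340 m.
Total = 58.652 + 75.340 = 133.992 m.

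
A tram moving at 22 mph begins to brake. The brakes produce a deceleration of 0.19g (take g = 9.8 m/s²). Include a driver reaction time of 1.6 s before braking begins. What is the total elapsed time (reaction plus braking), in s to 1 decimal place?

Total time ≈ 6.9 s

22 mph × 0.44704 = 9.8349 m/s.
a = 0.19 × 9.8 = 1.862 m/s².
Braking time = v/a = 9.8349 / 1.862 = 5.282 s.
Total = 1.6 + 5.282 = 6.882 s.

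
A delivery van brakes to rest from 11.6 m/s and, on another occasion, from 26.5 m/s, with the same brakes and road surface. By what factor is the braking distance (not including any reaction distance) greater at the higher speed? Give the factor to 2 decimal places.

Factor ≈ 5.22

Braking distance d = v²/(2a), so with a fixed, d ∝ v².
Factor = (26.5/11.6)² = 2.2845² = 5.2189.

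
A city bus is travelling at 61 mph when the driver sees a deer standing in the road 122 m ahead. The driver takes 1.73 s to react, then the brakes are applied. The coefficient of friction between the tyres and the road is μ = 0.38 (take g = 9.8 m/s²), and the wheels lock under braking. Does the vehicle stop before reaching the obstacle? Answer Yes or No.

No

61 mph × 0.44704 = 27.2694 m/s.
a = μg = 0.38 × 9.8 = 3.724 m/s².
Reaction distance = 27.2694 × 1.73 = 47.176 m.
Braking distance = v²/(2a) = 743.620 / 7.448 = 99.842 m.
Total stopping distance = 47.176 + 99.842 = 147.018 m, vs 122 m available — it cannot stop in time and overshoots by 147.018 − 122 = 25.018 m.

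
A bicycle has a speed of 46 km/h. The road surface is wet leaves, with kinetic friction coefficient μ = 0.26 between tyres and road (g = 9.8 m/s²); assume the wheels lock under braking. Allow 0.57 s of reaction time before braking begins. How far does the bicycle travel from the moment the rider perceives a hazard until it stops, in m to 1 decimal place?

46 km/h ÷ 3.6 = 12.7778 m/s.
a = μg = 0.26 × 9.8 = 2.548 m/s².
Reaction distance = v·t_r = 12.7778 × 0.57 = 7.283 m.
Braking distance = v²/(2a) = 12.7778² / (2 × 2.548) = 163.272 / 5.096 = 32.039 m.
Total = 7.283 + 32.039 = 39.322 m.

Total stopping distance ≈ 39.3 m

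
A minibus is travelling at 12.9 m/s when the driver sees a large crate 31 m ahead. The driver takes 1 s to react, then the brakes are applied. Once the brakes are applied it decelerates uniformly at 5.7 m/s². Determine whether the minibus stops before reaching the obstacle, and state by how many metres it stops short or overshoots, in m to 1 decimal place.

Reaction distance = 12.9000 × 1 = 12.900 m.
Braking distance = v²/(2a) = 166.410 / 11.400 = 14.597 m.
Total stopping distance = 12.900 + 14.597 = 27.497 m, vs 31 m available — it stops with 31 − 27.497 = 3.503 m to spare.

Yes — it stops 3.5 m short of the obstacle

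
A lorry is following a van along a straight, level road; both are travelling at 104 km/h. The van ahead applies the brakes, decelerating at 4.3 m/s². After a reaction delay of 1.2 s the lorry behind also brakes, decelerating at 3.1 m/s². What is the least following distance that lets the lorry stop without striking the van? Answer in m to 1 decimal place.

Minimum gap ≈ 72.2 m

104 km/h ÷ 3.6 = 28.8889 m/s.
Leader travels v²/(2a_L) = 834.569 / 8.600 = 97.043 m before stopping.
Follower covers v·t_r = 28.8889 × 1.2 = 34.667 m while reacting, then v²/(2a_F) = 834.569 / 6.200 = 134.608 m while braking, for a total of 34.667 + 134.608 = 169.275 m.
Since a_F ≤ a_L and the follower starts braking later, the follower is never slower than the leader, so the closest approach is when both have stopped.
Minimum gap = 169.275 − 97.043 = 72.232 m.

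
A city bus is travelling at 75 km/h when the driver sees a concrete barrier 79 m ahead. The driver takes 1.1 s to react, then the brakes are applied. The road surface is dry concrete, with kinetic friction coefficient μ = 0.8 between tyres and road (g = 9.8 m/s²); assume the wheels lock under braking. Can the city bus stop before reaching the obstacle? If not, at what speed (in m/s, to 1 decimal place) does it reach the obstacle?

75 km/h ÷ 3.6 = 20.8333 m/s.
a = μg = 0.8 × 9.8 = 7.840 m/s².
Reaction distance = 20.8333 × 1.1 = 22.917 m.
Braking distance = v²/(2a) = 434.026 / 15.680 = 27.680 m.
Total stopping distance = 22.917 + 27.680 = 50.597 m, vs 79 m available — it stops with 79 − 50.597 = 28.403 m to spare.

Yes — it stops about 28.4 m short of the obstacle, so it never reaches it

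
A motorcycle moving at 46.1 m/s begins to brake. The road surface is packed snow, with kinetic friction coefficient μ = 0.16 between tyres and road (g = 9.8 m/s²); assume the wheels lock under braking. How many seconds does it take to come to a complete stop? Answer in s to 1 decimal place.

Braking time ≈ 29.4 s

a = μg = 0.16 × 9.8 = 1.568 m/s².
Braking time = v/a = 46.1000 / 1.568 = 29.401 s.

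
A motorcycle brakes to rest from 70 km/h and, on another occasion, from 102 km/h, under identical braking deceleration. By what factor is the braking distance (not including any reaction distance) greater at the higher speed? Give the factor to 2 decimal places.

Braking distance d = v²/(2a), so with a fixed, d ∝ v².
Factor = (102/70)² = 1.4571² = 2.1231.

Factor ≈ 2.12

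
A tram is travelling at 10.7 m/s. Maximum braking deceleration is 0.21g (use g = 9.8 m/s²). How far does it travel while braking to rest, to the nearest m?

Braking distance ≈ 28 m

a = 0.21 × 9.8 = 2.058 m/s².
Braking distance = v²/(2a) = 10.7000² / (2 × 2.058) = 114.490 / 4.116 = 27.816 m.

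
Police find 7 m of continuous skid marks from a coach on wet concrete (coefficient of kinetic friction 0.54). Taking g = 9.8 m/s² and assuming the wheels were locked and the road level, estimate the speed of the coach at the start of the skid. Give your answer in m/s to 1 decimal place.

Initial speed ≈ 8.6 m/s

Deceleration a = μg = 0.54 × 9.8 = 5.292 m/s².
v = √(2a·d) = √(2 × 5.292 × 7) = √74.088 = 8.6074 m/s.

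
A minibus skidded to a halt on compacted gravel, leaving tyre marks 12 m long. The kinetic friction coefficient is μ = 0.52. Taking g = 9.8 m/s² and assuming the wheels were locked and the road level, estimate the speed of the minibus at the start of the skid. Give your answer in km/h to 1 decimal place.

Initial speed ≈ 39.8 km/h

Deceleration a = μg = 0.52 × 9.8 = 5.096 m/s².
v = √(2a·d) = √(2 × 5.096 × 12) = √122.304 = 11.0591 m/s.
= 11.0591 × 3.6 = 39.813 km/h.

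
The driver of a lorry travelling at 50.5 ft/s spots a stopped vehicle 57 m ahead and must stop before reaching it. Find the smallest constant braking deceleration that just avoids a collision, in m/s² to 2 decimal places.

Required deceleration ≈ 2.08 m/s²

50.5 ft/s × 0.3048 = 15.3924 m/s.
v² = 2a·d ⇒ a = v²/(2d) = 15.3924² / (2 × 57.000) = 236.926 / 114.000 = 2.0783 m/s².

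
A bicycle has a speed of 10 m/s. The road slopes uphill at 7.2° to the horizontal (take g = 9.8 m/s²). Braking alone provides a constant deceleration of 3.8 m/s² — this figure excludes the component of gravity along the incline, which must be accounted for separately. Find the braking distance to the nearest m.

Gravity along the uphill slope adds to the braking deceleration: a_eff = 3.800 + 9.8·sin 7.2° = 3.800 + 1.228 = 5.028 m/s².
Braking distance = v²/(2a) = 10.0000² / (2 × 5.028) = 100.000 / 10.056 = 9.944 m.

Braking distance ≈ 10 m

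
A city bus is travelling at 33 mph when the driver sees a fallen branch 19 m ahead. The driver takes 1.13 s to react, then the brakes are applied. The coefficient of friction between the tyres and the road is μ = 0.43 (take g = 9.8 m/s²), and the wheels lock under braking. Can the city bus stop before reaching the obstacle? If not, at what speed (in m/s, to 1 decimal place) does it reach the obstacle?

33 mph × 0.44704 = 14.7523 m/s.
a = μg = 0.43 × 9.8 = 4.214 m/s².
Reaction distance = 14.7523 × 1.13 = 16.670 m.
Braking distance needed to stop: v²/(2a) = 217.630 / 8.428 = 25.822 m, so total needed = 16.670 + 25.822 = 42.492 m > 19 m — it cannot stop.
Distance remaining when braking begins: 19 − 16.670 = 2.330 m.
v² = v₀² − 2a·d = 217.630 − 2 × 4.214 × 2.330 = 197.993 m²/s².
v = √197.993 = 14.071 m/s.

No — it strikes the obstacle at 14.1 m/s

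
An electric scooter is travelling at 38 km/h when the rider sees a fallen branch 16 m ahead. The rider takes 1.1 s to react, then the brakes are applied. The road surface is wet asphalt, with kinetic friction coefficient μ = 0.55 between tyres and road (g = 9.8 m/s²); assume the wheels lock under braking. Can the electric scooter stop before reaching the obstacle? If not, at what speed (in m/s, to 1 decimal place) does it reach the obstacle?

No — it strikes the obstacle at 8.0 m/s

38 km/h ÷ 3.6 = 10.5556 m/s.
a = μg = 0.55 × 9.8 = 5.390 m/s².
Reaction distance = 10.5556 × 1.1 = 11.611 m.
Braking distance needed to stop: v²/(2a) = 111.421 / 10.780 = 10.336 m, so total needed = 11.611 + 10.336 = 21.947 m > 16 m — it cannot stop.
Distance remaining when braking begins: 16 − 11.611 = 4.389 m.
v² = v₀² − 2a·d = 111.421 − 2 × 5.390 × 4.389 = 64.108 m²/s².
v = √64.108 = 8.007 m/s.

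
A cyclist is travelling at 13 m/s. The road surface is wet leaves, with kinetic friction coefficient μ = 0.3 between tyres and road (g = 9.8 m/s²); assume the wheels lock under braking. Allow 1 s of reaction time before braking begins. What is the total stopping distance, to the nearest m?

a = μg = 0.3 × 9.8 = 2.940 m/s².
Reaction distance = v·t_r = 13.0000 × 1 = 13.000 m.
Braking distance = v²/(2a) = 13.0000² / (2 × 2.940) = 169.000 / 5.880 = 28.741 m.
Total = 13.000 + 28.741 = 41.741 m.

Total stopping distance ≈ 42 m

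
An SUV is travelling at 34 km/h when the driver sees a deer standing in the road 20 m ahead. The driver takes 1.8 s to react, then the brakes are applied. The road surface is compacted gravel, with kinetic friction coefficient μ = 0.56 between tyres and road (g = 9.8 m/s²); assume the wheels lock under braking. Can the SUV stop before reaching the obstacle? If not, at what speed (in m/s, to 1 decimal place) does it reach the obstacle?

No — it strikes the obstacle at 7.5 m/s

34 km/h ÷ 3.6 = 9.4444 m/s.
a = μg = 0.56 × 9.8 = 5.488 m/s².
Reaction distance = 9.4444 × 1.8 = 17.000 m.
Braking distance needed to stop: v²/(2a) = 89.197 / 10.976 = 8.127 m, so total needed = 17.000 + 8.127 = 25.127 m > 20 m — it cannot stop.
Distance remaining when braking begins: 20 − 17.000 = 3.000 m.
v² = v₀² − 2a·d = 89.197 − 2 × 5.488 × 3.000 = 56.269 m²/s².
v = √56.269 = 7.501 m/s.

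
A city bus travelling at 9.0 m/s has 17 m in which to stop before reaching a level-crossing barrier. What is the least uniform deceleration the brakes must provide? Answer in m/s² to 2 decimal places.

Required deceleration ≈ 2.38 m/s²

v² = 2a·d ⇒ a = v²/(2d) = 9.0000² / (2 × 17.000) = 81.000 / 34.000 = 2.3824 m/s².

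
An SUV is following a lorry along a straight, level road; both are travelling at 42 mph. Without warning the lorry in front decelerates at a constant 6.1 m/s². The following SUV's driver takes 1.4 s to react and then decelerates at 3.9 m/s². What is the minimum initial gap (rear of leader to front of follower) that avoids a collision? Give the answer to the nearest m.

42 mph × 0.44704 = 18.7757 m/s.
Leader travels v²/(2a_L) = 352.527 / 12.200 = 28.896 m before stopping.
Follower covers v·t_r = 18.7757 × 1.4 = 26.286 m while reacting, then v²/(2a_F) = 352.527 / 7.800 = 45.196 m while braking, for a total of 26.286 + 45.196 = 71.482 m.
Since a_F ≤ a_L and the follower starts braking later, the follower is never slower than the leader, so the closest approach is when both have stopped.
Minimum gap = 71.482 − 28.896 = 42.586 m.

Minimum gap ≈ 43 m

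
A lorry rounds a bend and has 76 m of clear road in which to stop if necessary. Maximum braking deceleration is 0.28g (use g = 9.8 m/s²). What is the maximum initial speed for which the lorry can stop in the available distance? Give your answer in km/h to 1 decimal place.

Maximum speed ≈ 73.5 km/h

a = 0.28 × 9.8 = 2.744 m/s².
v²/(2a) = d ⇒ v = √(2 × 2.744 × 76) = √417.09 = 20.4228 m/s.
20.4228 m/s × 3.6 = 73.522 km/h.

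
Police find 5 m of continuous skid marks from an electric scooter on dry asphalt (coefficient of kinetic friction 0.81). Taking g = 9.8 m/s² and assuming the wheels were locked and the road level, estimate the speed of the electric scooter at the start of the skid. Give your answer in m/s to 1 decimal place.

Deceleration a = μg = 0.81 × 9.8 = 7.938 m/s².
v = √(2a·d) = √(2 × 7.938 × 5) = √79.380 = 8.9095 m/s.

Initial speed ≈ 8.9 m/s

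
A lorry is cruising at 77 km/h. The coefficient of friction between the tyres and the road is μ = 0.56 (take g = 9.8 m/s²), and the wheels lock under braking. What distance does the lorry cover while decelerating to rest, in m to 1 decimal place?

77 km/h ÷ 3.6 = 21.3889 m/s.
a = μg = 0.56 × 9.8 = 5.488 m/s².
Braking distance = v²/(2a) = 21.3889² / (2 × 5.488) = 457.485 / 10.976 = 41.680 m.

Braking distance ≈ 41.7 m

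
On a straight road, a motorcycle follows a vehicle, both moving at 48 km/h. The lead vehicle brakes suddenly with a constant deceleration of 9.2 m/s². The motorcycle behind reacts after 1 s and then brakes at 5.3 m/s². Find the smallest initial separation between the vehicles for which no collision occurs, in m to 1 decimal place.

48 km/h ÷ 3.6 = 13.3333 m/s.
Leader travels v²/(2a_L) = 177.777 / 18.400 = 9.662 m before stopping.
Follower covers v·t_r = 13.3333 × 1 = 13.333 m while reacting, then v²/(2a_F) = 177.777 / 10.600 = 16.771 m while braking, for a total of 13.333 + 16.771 = 30.104 m.
Since a_F ≤ a_L and the follower starts braking later, the follower is never slower than the leader, so the closest approach is when both have stopped.
Minimum gap = 30.104 − 9.662 = 20.442 m.

Minimum gap ≈ 20.4 m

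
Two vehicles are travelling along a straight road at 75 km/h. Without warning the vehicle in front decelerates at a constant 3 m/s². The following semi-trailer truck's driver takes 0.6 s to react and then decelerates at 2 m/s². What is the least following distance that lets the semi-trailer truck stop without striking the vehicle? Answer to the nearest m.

75 km/h ÷ 3.6 = 20.8333 m/s.
Leader travels v²/(2a_L) = 434.026 / 6.000 = 72.338 m before stopping.
Follower covers v·t_r = 20.8333 × 0.6 = 12.500 m while reacting, then v²/(2a_F) = 434.026 / 4.000 = 108.507 m while braking, for a total of 12.500 + 108.507 = 121.007 m.
Since a_F ≤ a_L and the follower starts braking later, the follower is never slower than the leader, so the closest approach is when both have stopped.
Minimum gap = 121.007 − 72.338 = 48.669 m.

Minimum gap ≈ 49 m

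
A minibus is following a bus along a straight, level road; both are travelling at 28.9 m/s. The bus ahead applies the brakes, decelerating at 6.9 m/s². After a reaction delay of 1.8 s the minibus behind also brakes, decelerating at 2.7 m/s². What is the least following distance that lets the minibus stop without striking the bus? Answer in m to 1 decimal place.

Minimum gap ≈ 146.2 m

Leader travels v²/(2a_L) = 835.210 / 13.800 = 60.522 m before stopping.
Follower covers v·t_r = 28.9000 × 1.8 = 52.020 m while reacting, then v²/(2a_F) = 835.210 / 5.400 = 154.669 m while braking, for a total of 52.020 + 154.669 = 206.689 m.
Since a_F ≤ a_L and the follower starts braking later, the follower is never slower than the leader, so the closest approach is when both have stopped.
Minimum gap = 206.689 − 60.522 = 146.167 m.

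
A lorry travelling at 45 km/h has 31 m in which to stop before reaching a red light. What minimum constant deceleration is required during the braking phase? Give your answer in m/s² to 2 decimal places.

Required deceleration ≈ 2.52 m/s²

45 km/h ÷ 3.6 = 12.5000 m/s.
v² = 2a·d ⇒ a = v²/(2d) = 12.5000² / (2 × 31.000) = 156.250 / 62.000 = 2.5202 m/s².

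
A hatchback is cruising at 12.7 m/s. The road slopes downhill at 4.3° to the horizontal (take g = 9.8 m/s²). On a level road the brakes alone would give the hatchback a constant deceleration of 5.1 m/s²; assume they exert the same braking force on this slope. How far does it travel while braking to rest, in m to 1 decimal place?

Gravity along the downhill slope reduces the braking deceleration: a_eff = 5.100 − 9.8·sin 4.3° = 5.100 − 0.735 = 4.365 m/s².
Braking distance = v²/(2a) = 12.7000² / (2 × 4.365) = 161.290 / 8.730 = 18.475 m.

Braking distance ≈ 18.5 m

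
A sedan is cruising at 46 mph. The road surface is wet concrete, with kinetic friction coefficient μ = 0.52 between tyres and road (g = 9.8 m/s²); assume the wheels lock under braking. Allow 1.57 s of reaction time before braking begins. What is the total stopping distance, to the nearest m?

46 mph × 0.44704 = 20.5638 m/s.
a = μg = 0.52 × 9.8 = 5.096 m/s².
Reaction distance = v·t_r = 20.5638 × 1.57 = 32.285 m.
Braking distance = v²/(2a) = 20.5638² / (2 × 5.096) = 422.870 / 10.192 = 41.490 m.
Total = 32.285 + 41.490 = 73.775 m.

Total stopping distance ≈ 74 m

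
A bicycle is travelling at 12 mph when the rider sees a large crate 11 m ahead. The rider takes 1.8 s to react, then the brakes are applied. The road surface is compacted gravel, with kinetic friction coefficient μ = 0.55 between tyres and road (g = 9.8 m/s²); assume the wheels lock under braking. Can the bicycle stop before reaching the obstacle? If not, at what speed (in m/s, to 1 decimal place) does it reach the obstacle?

No — it strikes the obstacle at 3.8 m/s

12 mph × 0.44704 = 5.3645 m/s.
a = μg = 0.55 × 9.8 = 5.390 m/s².
Reaction distance = 5.3645 × 1.8 = 9.656 m.
Braking distance needed to stop: v²/(2a) = 28.778 / 10.780 = 2.670 m, so total needed = 9.656 + 2.670 = 12.326 m > 11 m — it cannot stop.
Distance remaining when braking begins: 11 − 9.656 = 1.344 m.
v² = v₀² − 2a·d = 28.778 − 2 × 5.390 × 1.344 = 14.290 m²/s².
v = √14.290 = 3.780 m/s.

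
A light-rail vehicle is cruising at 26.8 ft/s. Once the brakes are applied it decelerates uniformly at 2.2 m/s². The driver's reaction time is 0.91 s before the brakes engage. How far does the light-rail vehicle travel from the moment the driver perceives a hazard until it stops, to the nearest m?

Total stopping distance ≈ 23 m

26.8 ft/s × 0.3048 = 8.1686 m/s.
Reaction distance = v·t_r = 8.1686 × 0.91 = 7.433 m.
Braking distance = v²/(2a) = 8.1686² / (2 × 2.200) = 66.726 / 4.400 = 15.165 m.
Total = 7.433 + 15.165 = 22.598 m.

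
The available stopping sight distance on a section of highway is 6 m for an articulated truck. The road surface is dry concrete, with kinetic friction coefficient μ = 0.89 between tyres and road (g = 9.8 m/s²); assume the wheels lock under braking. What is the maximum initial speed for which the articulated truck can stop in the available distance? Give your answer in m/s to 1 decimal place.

a = μg = 0.89 × 9.8 = 8.722 m/s².
v²/(2a) = d ⇒ v = √(2 × 8.722 × 6) = √104.66 = 10.2303 m/s.

Maximum speed ≈ 10.2 m/s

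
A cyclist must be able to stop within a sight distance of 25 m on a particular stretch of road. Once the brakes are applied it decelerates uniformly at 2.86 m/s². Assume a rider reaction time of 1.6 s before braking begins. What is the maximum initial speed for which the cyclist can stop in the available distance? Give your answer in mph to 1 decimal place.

Stopping distance: v·t_r + v²/(2a) = 25 with t_r = 1.6 s and a = 2.860 m/s².
So v² + 9.152 v − 143.00 = 0.
Positive root: v = −a·t_r + √((a·t_r)² + 2a·d) = −4.576 + √(20.940 + 143.00) = 8.2279 m/s.
8.2279 m/s ÷ 0.44704 = 18.405 mph.

Maximum speed ≈ 18.4 mph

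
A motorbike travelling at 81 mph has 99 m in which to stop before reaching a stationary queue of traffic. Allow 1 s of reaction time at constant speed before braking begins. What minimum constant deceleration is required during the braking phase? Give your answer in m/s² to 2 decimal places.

Required deceleration ≈ 10.44 m/s²

81 mph × 0.44704 = 36.2102 m/s.
Distance covered during reaction = 36.2102 × 1 = 36.210 m.
Distance available for braking: 99 − 36.210 = 62.790 m.
v² = 2a·d ⇒ a = v²/(2d) = 36.2102² / (2 × 62.790) = 1311.179 / 125.580 = 10.4410 m/s².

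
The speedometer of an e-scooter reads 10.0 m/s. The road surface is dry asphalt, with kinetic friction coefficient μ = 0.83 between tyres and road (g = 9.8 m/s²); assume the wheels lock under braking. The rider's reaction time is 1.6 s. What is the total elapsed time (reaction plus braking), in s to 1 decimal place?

Total time ≈ 2.8 s

a = μg = 0.83 × 9.8 = 8.134 m/s².
Braking time = v/a = 10.0000 / 8.134 = 1.229 s.
Total = 1.6 + 1.229 = 2.829 s.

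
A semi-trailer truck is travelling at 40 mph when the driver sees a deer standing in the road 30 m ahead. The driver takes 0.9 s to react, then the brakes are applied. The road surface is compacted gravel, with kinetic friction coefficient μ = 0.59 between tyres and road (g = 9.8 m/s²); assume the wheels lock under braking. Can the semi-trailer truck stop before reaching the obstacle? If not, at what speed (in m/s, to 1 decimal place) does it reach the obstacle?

40 mph × 0.44704 = 17.8816 m/s.
a = μg = 0.59 × 9.8 = 5.782 m/s².
Reaction distance = 17.8816 × 0.9 = 16.093 m.
Braking distance needed to stop: v²/(2a) = 319.752 / 11.564 = 27.651 m, so total needed = 16.093 + 27.651 = 43.744 m > 30 m — it cannot stop.
Distance remaining when braking begins: 30 − 16.093 = 13.907 m.
v² = v₀² − 2a·d = 319.752 − 2 × 5.782 × 13.907 = 158.931 m²/s².
v = √158.931 = 12.607 m/s.

No — it strikes the obstacle at 12.6 m/s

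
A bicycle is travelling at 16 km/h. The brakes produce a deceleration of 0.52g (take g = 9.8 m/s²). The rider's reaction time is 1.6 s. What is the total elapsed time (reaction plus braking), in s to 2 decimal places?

16 km/h ÷ 3.6 = 4.4444 m/s.
a = 0.52 × 9.8 = 5.096 m/s².
Braking time = v/a = 4.4444 / 5.096 = 0.872 s.
Total = 1.6 + 0.872 = 2.472 s.

Total time ≈ 2.47 s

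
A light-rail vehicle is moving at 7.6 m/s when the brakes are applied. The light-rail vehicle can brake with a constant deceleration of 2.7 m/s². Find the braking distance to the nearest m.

Braking distance ≈ 11 m

Braking distance = v²/(2a) = 7.6000² / (2 × 2.700) = 57.760 / 5.400 = 10.696 m.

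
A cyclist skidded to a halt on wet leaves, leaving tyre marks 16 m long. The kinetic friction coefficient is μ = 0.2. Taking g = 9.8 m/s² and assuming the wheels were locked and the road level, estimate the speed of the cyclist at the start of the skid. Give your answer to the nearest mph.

Deceleration a = μg = 0.2 × 9.8 = 1.960 m/s².
v = √(2a·d) = √(2 × 1.960 × 16) = √62.720 = 7.9196 m/s.
= 7.9196 ÷ 0.44704 = 17.716 mph.

Initial speed ≈ 18 mph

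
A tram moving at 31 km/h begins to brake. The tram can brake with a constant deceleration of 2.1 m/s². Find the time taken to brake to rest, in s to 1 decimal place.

31 km/h ÷ 3.6 = 8.6111 m/s.
Braking time = v/a = 8.6111 / 2.100 = 4.101 s.

Braking time ≈ 4.1 s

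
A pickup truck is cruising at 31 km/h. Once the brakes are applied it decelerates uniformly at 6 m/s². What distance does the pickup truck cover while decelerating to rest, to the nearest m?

Braking distance ≈ 6 m

31 km/h ÷ 3.6 = 8.6111 m/s.
Braking distance = v²/(2a) = 8.6111² / (2 × 6.000) = 74.151 / 12.000 = 6.179 m.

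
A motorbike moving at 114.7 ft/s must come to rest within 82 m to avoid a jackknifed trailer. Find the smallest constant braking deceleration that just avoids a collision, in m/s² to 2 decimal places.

114.7 ft/s × 0.3048 = 34.9606 m/s.
v² = 2a·d ⇒ a = v²/(2d) = 34.9606² / (2 × 82.000) = 1222.244 / 164.000 = 7.4527 m/s².

Required deceleration ≈ 7.45 m/s²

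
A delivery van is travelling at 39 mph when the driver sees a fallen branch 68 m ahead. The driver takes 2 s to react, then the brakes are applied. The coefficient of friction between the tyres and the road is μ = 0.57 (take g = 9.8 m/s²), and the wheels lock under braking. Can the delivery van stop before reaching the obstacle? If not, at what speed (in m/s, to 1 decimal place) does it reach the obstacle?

Yes — it stops about 5.9 m short of the obstacle, so it never reaches it

39 mph × 0.44704 = 17.4346 m/s.
a = μg = 0.57 × 9.8 = 5.586 m/s².
Reaction distance = 17.4346 × 2 = 34.869 m.
Braking distance = v²/(2a) = 303.965 / 11.172 = 27.208 m.
Total stopping distance = 34.869 + 27.208 = 62.077 m, vs 68 m available — it stops with 68 − 62.077 = 5.923 m to spare.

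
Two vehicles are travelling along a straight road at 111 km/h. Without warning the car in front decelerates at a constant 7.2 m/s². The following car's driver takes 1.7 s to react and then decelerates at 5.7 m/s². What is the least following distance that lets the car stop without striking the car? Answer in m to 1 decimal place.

111 km/h ÷ 3.6 = 30.8333 m/s.
Leader travels v²/(2a_L) = 950.692 / 14.400 = 66.020 m before stopping.
Follower covers v·t_r = 30.8333 × 1.7 = 52.417 m while reacting, then v²/(2a_F) = 950.692 / 11.400 = 83.394 m while braking, for a total of 52.417 + 83.394 = 135.811 m.
Since a_F ≤ a_L and the follower starts braking later, the follower is never slower than the leader, so the closest approach is when both have stopped.
Minimum gap = 135.811 − 66.020 = 69.791 m.

Minimum gap ≈ 69.8 m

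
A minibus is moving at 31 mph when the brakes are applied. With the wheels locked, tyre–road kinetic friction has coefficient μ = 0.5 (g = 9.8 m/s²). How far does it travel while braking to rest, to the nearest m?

Braking distance ≈ 20 m

31 mph × 0.44704 = 13.8582 m/s.
a = μg = 0.5 × 9.8 = 4.900 m/s².
Braking distance = v²/(2a) = 13.8582² / (2 × 4.900) = 192.050 / 9.800 = 19.597 m.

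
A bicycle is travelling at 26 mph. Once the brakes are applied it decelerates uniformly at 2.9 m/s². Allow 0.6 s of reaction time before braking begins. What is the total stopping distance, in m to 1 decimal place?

Total stopping distance ≈ 30.3 m

26 mph × 0.44704 = 11.6230 m/s.
Reaction distance = v·t_r = 11.6230 × 0.6 = 6.974 m.
Braking distance = v²/(2a) = 11.6230² / (2 × 2.900) = 135.094 / 5.800 = 23.292 m.
Total = 6.974 + 23.292 = 30.266 m.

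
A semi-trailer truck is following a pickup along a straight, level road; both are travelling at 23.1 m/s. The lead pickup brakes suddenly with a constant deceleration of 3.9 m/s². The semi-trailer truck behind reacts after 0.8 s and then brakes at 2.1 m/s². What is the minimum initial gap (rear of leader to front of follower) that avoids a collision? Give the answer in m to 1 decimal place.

Minimum gap ≈ 77.1 m

Leader travels v²/(2a_L) = 533.610 / 7.800 = 68.412 m before stopping.
Follower covers v·t_r = 23.1000 × 0.8 = 18.480 m while reacting, then v²/(2a_F) = 533.610 / 4.200 = 127.050 m while braking, for a total of 18.480 + 127.050 = 145.530 m.
Since a_F ≤ a_L and the follower starts braking later, the follower is never slower than the leader, so the closest approach is when both have stopped.
Minimum gap = 145.530 − 68.412 = 77.118 m.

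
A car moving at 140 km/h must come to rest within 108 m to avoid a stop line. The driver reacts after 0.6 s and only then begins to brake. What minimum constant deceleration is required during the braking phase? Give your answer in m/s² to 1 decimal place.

140 km/h ÷ 3.6 = 38.8889 m/s.
Distance covered during reaction = 38.8889 × 0.6 = 23.333 m.
Distance available for braking: 108 − 23.333 = 84.667 m.
v² = 2a·d ⇒ a = v²/(2d) = 38.8889² / (2 × 84.667) = 1512.347 / 169.334 = 8.9311 m/s².

Required deceleration ≈ 8.9 m/s²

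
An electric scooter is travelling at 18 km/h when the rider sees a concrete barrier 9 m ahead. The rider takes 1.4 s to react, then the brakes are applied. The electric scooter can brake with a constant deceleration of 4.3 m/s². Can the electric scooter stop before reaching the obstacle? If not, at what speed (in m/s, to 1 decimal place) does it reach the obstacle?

No — it strikes the obstacle at 2.8 m/s

18 km/h ÷ 3.6 = 5.0000 m/s.
Reaction distance = 5.0000 × 1.4 = 7.000 m.
Braking distance needed to stop: v²/(2a) = 25.000 / 8.600 = 2.907 m, so total needed = 7.000 + 2.907 = 9.907 m > 9 m — it cannot stop.
Distance remaining when braking begins: 9 − 7.000 = 2.000 m.
v² = v₀² − 2a·d = 25.000 − 2 × 4.300 × 2.000 = 7.800 m²/s².
v = √7.800 = 2.793 m/s.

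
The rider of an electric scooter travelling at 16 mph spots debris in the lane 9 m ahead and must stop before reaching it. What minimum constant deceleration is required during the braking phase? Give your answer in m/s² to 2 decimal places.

16 mph × 0.44704 = 7.1526 m/s.
v² = 2a·d ⇒ a = v²/(2d) = 7.1526² / (2 × 9.000) = 51.160 / 18.000 = 2.8422 m/s².

Required deceleration ≈ 2.84 m/s²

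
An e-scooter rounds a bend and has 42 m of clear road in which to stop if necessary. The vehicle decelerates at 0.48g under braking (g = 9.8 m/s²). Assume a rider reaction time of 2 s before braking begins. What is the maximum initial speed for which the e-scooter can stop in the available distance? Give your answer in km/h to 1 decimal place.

a = 0.48 × 9.8 = 4.704 m/s².
Stopping distance: v·t_r + v²/(2a) = 42 with t_r = 2 s and a = 4.704 m/s².
So v² + 18.816 v − 395.14 = 0.
Positive root: v = −a·t_r + √((a·t_r)² + 2a·d) = −9.408 + √(88.510 + 395.14) = 12.5840 m/s.
12.5840 m/s × 3.6 = 45.302 km/h.

Maximum speed ≈ 45.3 km/h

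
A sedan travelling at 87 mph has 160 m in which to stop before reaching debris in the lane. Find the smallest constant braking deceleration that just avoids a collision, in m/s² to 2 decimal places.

87 mph × 0.44704 = 38.8925 m/s.
v² = 2a·d ⇒ a = v²/(2d) = 38.8925² / (2 × 160.000) = 1512.627 / 320.000 = 4.7270 m/s².

Required deceleration ≈ 4.73 m/s²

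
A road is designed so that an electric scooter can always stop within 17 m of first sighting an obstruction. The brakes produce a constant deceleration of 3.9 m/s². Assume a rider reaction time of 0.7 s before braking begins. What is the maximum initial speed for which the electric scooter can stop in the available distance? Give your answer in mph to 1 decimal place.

Maximum speed ≈ 20.4 mph

Stopping distance: v·t_r + v²/(2a) = 17 with t_r = 0.7 s and a = 3.900 m/s².
So v² + 5.460 v − 132.60 = 0.
Positive root: v = −a·t_r + √((a·t_r)² + 2a·d) = −2.730 + √(7.453 + 132.60) = 9.1044 m/s.
9.1044 m/s ÷ 0.44704 = 20.366 mph.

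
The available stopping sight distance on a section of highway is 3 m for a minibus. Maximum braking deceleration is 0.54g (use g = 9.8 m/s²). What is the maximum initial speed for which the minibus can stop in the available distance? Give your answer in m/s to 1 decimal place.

a = 0.54 × 9.8 = 5.292 m/s².
v²/(2a) = d ⇒ v = √(2 × 5.292 × 3) = √31.75 = 5.6347 m/s.

Maximum speed ≈ 5.6 m/s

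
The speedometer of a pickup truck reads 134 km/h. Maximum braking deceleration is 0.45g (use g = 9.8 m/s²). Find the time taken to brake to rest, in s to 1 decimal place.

134 km/h ÷ 3.6 = 37.2222 m/s.
a = 0.45 × 9.8 = 4.410 m/s².
Braking time = v/a = 37.2222 / 4.410 = 8.440 s.

Braking time ≈ 8.4 s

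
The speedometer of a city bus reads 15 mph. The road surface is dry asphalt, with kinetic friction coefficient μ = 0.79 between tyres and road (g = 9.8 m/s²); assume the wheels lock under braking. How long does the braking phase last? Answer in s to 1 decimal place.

Braking time ≈ 0.9 s

15 mph × 0.44704 = 6.7056 m/s.
a = μg = 0.79 × 9.8 = 7.742 m/s².
Braking time = v/a = 6.7056 / 7.742 = 0.866 s.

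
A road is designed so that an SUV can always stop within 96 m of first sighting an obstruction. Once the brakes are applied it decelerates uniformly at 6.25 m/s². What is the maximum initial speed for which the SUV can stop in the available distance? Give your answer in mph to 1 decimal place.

v²/(2a) = d ⇒ v = √(2 × 6.250 × 96) = √1200.00 = 34.6410 m/s.
34.6410 m/s ÷ 0.44704 = 77.490 mph.

Maximum speed ≈ 77.5 mph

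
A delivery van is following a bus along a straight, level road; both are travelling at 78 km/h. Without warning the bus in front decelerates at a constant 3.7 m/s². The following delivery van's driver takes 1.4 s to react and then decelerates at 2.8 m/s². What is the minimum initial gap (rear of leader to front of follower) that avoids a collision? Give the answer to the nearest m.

78 km/h ÷ 3.6 = 21.6667 m/s.
Leader travels v²/(2a_L) = 469.446 / 7.400 = 63.439 m before stopping.
Follower covers v·t_r = 21.6667 × 1.4 = 30.333 m while reacting, then v²/(2a_F) = 469.446 / 5.600 = 83.830 m while braking, for a total of 30.333 + 83.830 = 114.163 m.
Since a_F ≤ a_L and the follower starts braking later, the follower is never slower than the leader, so the closest approach is when both have stopped.
Minimum gap = 114.163 − 63.439 = 50.724 m.

Minimum gap ≈ 51 m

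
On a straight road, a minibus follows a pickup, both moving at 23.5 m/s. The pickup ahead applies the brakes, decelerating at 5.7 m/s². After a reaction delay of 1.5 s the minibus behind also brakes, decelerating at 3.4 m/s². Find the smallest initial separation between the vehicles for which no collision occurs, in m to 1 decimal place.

Minimum gap ≈ 68.0 m

Leader travels v²/(2a_L) = 552.250 / 11.400 = 48.443 m before stopping.
Follower covers v·t_r = 23.5000 × 1.5 = 35.250 m while reacting, then v²/(2a_F) = 552.250 / 6.800 = 81.213 m while braking, for a total of 35.250 + 81.213 = 116.463 m.
Since a_F ≤ a_L and the follower starts braking later, the follower is never slower than the leader, so the closest approach is when both have stopped.
Minimum gap = 116.463 − 48.443 = 68.020 m.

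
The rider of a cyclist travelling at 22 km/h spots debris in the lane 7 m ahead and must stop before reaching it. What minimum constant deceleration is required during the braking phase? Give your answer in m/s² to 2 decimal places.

22 km/h ÷ 3.6 = 6.1111 m/s.
v² = 2a·d ⇒ a = v²/(2d) = 6.1111² / (2 × 7.000) = 37.346 / 14.000 = 2.6676 m/s².

Required deceleration ≈ 2.67 m/s²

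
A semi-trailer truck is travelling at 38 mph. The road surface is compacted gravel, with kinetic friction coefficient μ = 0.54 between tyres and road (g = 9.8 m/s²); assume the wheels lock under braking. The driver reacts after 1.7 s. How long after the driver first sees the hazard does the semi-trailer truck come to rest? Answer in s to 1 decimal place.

38 mph × 0.44704 = 16.9875 m/s.
a = μg = 0.54 × 9.8 = 5.292 m/s².
Braking time = v/a = 16.9875 / 5.292 = 3.210 s.
Total = 1.7 + 3.210 = 4.910 s.

Total time ≈ 4.9 s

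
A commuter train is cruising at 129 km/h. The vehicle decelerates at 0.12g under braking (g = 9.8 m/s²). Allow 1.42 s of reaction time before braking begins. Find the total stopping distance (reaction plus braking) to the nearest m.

129 km/h ÷ 3.6 = 35.8333 m/s.
a = 0.12 × 9.8 = 1.176 m/s².
Reaction distance = v·t_r = 35.8333 × 1.42 = 50.883 m.
Braking distance = v²/(2a) = 35.8333² / (2 × 1.176) = 1284.025 / 2.352 = 545.929 m.
Total = 50.883 + 545.929 = 596.812 m.

Total stopping distance ≈ 597 m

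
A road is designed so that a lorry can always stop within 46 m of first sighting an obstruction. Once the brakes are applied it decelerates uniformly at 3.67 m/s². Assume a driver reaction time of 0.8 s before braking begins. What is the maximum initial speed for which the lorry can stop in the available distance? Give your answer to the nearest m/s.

Stopping distance: v·t_r + v²/(2a) = 46 with t_r = 0.8 s and a = 3.670 m/s².
So v² + 5.872 v − 337.64 = 0.
Positive root: v = −a·t_r + √((a·t_r)² + 2a·d) = −2.936 + √(8.620 + 337.64) = 15.6721 m/s.

Maximum speed ≈ 16 m/s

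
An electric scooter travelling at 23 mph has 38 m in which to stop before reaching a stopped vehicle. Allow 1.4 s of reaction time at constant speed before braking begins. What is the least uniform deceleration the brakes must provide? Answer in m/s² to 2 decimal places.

23 mph × 0.44704 = 10.2819 m/s.
Distance covered during reaction = 10.2819 × 1.4 = 14.395 m.
Distance available for braking: 38 − 14.395 = 23.605 m.
v² = 2a·d ⇒ a = v²/(2d) = 10.2819² / (2 × 23.605) = 105.717 / 47.210 = 2.2393 m/s².

Required deceleration ≈ 2.24 m/s²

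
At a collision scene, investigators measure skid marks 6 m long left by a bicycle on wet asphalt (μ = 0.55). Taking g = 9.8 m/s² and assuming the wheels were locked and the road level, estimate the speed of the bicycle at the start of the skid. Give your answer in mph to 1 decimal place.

Deceleration a = μg = 0.55 × 9.8 = 5.390 m/s².
v = √(2a·d) = √(2 × 5.390 × 6) = √64.680 = 8.0424 m/s.
= 8.0424 ÷ 0.44704 = 17.990 mph.

Initial speed ≈ 18.0 mph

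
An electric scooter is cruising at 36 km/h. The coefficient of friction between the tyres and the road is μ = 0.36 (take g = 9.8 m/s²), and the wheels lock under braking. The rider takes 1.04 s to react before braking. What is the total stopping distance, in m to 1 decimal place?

Total stopping distance ≈ 24.6 m

36 km/h ÷ 3.6 = 10.0000 m/s.
a = μg = 0.36 × 9.8 = 3.528 m/s².
Reaction distance = v·t_r = 10.0000 × 1.04 = 10.400 m.
Braking distance = v²/(2a) = 10.0000² / (2 × 3.528) = 100.000 / 7.056 = 14.172 m.
Total = 10.400 + 14.172 = 24.572 m.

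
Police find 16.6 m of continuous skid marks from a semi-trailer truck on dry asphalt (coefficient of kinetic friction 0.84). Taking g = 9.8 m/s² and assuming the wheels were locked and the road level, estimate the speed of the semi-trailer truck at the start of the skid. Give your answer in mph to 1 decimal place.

Deceleration a = μg = 0.84 × 9.8 = 8.232 m/s².
v = √(2a·d) = √(2 × 8.232 × 16.6) = √273.302 = 16.5318 m/s.
= 16.5318 ÷ 0.44704 = 36.981 mph.

Initial speed ≈ 37.0 mph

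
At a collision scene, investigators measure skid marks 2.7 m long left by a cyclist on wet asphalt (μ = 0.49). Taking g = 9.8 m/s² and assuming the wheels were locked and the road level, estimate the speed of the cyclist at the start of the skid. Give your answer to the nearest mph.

Initial speed ≈ 11 mph

Deceleration a = μg = 0.49 × 9.8 = 4.802 m/s².
v = √(2a·d) = √(2 × 4.802 × 2.7) = √25.931 = 5.0922 m/s.
= 5.0922 ÷ 0.44704 = 11.391 mph.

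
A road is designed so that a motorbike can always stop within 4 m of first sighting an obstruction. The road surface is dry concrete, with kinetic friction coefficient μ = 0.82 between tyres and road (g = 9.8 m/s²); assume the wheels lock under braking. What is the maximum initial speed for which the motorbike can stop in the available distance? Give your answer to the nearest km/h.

Maximum speed ≈ 29 km/h

a = μg = 0.82 × 9.8 = 8.036 m/s².
v²/(2a) = d ⇒ v = √(2 × 8.036 × 4) = √64.29 = 8.0181 m/s.
8.0181 m/s × 3.6 = 28.865 km/h.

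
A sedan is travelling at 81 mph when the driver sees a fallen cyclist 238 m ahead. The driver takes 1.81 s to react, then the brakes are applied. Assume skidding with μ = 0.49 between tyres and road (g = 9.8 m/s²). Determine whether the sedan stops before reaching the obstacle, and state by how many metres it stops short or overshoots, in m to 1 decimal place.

Yes — it stops 35.9 m short of the obstacle

81 mph × 0.44704 = 36.2102 m/s.
a = μg = 0.49 × 9.8 = 4.802 m/s².
Reaction distance = 36.2102 × 1.81 = 65.540 m.
Braking distance = v²/(2a) = 1311.179 / 9.604 = 136.524 m.
Total stopping distance = 65.540 + 136.524 = 202.064 m, vs 238 m available — it stops with 238 − 202.064 = 35.936 m to spare.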